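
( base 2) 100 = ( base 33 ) 4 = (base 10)4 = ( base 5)4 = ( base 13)4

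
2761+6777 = 9538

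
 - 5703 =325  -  6028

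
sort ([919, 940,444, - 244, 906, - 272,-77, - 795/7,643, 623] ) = [ - 272, - 244,-795/7 ,- 77, 444, 623, 643, 906,919,940]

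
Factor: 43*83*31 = 31^1*43^1*83^1 = 110639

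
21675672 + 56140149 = 77815821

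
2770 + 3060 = 5830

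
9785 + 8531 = 18316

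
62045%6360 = 4805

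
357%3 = 0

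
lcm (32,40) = 160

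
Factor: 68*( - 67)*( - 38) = 2^3*17^1*19^1*67^1 = 173128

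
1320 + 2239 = 3559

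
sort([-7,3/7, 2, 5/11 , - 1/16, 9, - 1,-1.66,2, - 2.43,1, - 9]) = [ - 9, - 7, - 2.43, - 1.66, - 1, - 1/16,3/7,5/11,1,  2, 2 , 9 ] 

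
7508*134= 1006072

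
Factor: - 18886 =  - 2^1*7^1 * 19^1*71^1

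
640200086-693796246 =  - 53596160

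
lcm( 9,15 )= 45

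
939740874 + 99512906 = 1039253780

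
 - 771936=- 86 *8976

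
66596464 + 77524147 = 144120611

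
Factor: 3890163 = 3^1*1296721^1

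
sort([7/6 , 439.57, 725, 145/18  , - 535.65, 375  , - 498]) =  [ - 535.65, - 498,  7/6, 145/18,375,  439.57, 725 ] 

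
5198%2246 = 706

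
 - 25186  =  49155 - 74341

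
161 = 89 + 72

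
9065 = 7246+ 1819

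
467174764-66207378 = 400967386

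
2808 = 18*156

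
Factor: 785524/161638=2^1*43^1*4567^1*80819^( - 1 )= 392762/80819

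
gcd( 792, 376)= 8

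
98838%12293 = 494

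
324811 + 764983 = 1089794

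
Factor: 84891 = 3^1  *28297^1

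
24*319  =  7656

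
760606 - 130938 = 629668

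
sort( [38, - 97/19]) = [ - 97/19,38 ]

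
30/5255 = 6/1051 = 0.01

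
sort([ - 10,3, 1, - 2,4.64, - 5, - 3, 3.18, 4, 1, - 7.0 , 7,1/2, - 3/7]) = [ - 10, - 7.0,  -  5, - 3,  -  2,-3/7, 1/2, 1, 1, 3,  3.18,4, 4.64, 7 ]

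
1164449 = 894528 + 269921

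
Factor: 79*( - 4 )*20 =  - 6320 = - 2^4*5^1 *79^1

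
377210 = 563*670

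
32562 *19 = 618678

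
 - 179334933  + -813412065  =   - 992746998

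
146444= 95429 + 51015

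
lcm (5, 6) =30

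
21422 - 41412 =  - 19990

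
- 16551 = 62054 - 78605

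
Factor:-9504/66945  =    -  2^5*3^2*5^(-1)*11^1*4463^( -1 ) =-  3168/22315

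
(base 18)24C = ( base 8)1334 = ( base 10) 732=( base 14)3a4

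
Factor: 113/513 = 3^( - 3 ) * 19^( - 1 )*113^1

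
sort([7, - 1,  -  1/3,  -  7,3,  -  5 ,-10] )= [  -  10, -7, - 5 , - 1, - 1/3,3, 7 ] 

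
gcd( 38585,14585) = 5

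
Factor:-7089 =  - 3^1*17^1*139^1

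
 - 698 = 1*( - 698)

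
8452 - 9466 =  - 1014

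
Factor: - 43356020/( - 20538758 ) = 2^1*5^1*149^1*383^( - 1) * 14549^1*26813^(- 1 ) = 21678010/10269379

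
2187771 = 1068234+1119537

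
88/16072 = 11/2009 = 0.01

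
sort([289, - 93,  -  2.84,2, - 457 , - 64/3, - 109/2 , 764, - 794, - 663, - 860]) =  [-860,-794 , - 663 , - 457, - 93, - 109/2, - 64/3, - 2.84,2,289,764]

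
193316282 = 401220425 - 207904143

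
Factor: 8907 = 3^1*2969^1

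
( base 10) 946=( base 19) 2bf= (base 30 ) 11g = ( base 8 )1662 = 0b1110110010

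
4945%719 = 631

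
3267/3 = 1089 = 1089.00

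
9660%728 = 196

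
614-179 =435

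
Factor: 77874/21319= 2^1*3^1*12979^1* 21319^( - 1 )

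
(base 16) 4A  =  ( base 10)74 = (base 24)32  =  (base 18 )42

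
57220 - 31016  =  26204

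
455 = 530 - 75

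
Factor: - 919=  - 919^1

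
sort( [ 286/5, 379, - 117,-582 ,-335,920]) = [ - 582 , - 335, - 117, 286/5,379,920] 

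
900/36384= 75/3032 = 0.02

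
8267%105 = 77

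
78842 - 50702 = 28140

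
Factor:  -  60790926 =-2^1*3^1*7^1*37^1  *39119^1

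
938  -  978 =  - 40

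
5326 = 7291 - 1965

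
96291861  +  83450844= 179742705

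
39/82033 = 39/82033 = 0.00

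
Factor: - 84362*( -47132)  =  2^3*11783^1*42181^1 = 3976149784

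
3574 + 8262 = 11836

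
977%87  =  20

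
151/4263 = 151/4263 = 0.04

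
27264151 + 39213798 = 66477949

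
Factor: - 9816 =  -2^3*3^1*409^1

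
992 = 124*8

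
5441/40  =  5441/40  =  136.03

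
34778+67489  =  102267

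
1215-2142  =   - 927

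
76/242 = 38/121 = 0.31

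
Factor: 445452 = 2^2 * 3^1 * 7^1*5303^1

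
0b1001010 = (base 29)2G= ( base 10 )74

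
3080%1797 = 1283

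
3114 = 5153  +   - 2039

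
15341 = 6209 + 9132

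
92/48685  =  92/48685 = 0.00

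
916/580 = 229/145 = 1.58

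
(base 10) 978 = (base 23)1JC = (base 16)3d2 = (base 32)UI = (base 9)1306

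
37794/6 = 6299 =6299.00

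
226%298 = 226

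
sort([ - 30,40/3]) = [-30, 40/3] 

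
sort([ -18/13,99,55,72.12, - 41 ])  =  [ - 41 , - 18/13,55, 72.12,99]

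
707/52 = 13 + 31/52= 13.60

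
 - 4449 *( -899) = 3999651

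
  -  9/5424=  - 1 + 1805/1808 =- 0.00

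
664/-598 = -2 + 266/299 = -1.11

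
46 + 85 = 131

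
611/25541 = 611/25541 = 0.02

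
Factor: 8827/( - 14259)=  - 13/21 =- 3^( - 1)*7^( - 1 ) * 13^1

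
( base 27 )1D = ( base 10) 40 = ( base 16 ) 28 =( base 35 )15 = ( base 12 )34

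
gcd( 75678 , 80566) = 2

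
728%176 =24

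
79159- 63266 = 15893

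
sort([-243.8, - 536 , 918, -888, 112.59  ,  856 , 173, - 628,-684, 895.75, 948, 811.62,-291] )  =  [ - 888 , - 684, - 628, - 536,  -  291,-243.8, 112.59, 173,811.62,  856, 895.75,918,  948] 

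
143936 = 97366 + 46570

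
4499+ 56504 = 61003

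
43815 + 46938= 90753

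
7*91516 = 640612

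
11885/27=11885/27 = 440.19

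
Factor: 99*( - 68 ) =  - 6732 = - 2^2*3^2*11^1* 17^1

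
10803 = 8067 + 2736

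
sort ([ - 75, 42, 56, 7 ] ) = [ - 75,7,  42 , 56]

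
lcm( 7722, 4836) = 478764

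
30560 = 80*382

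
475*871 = 413725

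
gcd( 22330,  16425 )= 5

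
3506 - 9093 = - 5587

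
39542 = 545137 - 505595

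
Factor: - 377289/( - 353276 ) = 927/868 =2^( - 2 )*3^2 * 7^( - 1)*31^( - 1) * 103^1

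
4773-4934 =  -161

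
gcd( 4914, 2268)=378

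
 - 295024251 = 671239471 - 966263722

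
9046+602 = 9648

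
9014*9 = 81126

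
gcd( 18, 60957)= 9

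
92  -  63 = 29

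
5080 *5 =25400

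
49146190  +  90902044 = 140048234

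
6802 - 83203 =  - 76401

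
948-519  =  429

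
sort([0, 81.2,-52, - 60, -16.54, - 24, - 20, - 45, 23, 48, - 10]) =[ - 60,  -  52, - 45, - 24, - 20,-16.54,  -  10, 0 , 23,  48,81.2 ] 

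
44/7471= 44/7471  =  0.01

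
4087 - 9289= -5202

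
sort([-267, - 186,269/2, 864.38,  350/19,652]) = [ - 267,-186,350/19,  269/2,  652,864.38 ] 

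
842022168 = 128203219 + 713818949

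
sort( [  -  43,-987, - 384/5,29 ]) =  [  -  987, - 384/5, - 43,29 ]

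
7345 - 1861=5484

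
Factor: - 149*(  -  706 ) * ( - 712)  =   - 2^4*89^1*149^1 * 353^1 = - 74898128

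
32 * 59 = 1888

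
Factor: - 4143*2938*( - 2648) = 32231810832 = 2^4*3^1*13^1*113^1 * 331^1*1381^1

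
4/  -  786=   -  2/393 = - 0.01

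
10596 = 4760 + 5836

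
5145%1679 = 108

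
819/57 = 273/19 =14.37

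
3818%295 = 278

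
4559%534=287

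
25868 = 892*29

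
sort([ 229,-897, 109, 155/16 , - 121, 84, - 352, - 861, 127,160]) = [-897,  -  861,-352 ,-121, 155/16, 84  ,  109, 127 , 160, 229] 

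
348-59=289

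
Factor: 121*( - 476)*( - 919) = 2^2*7^1 * 11^2*17^1*919^1 = 52930724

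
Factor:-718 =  - 2^1*359^1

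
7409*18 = 133362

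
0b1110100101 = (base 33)S9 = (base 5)12213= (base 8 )1645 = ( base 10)933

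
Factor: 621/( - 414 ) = - 3/2 =- 2^ ( - 1)*3^1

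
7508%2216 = 860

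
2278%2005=273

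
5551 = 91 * 61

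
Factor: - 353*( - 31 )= 31^1*353^1 =10943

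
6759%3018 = 723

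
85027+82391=167418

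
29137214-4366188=24771026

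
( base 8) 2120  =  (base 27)1do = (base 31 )14j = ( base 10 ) 1104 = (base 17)3DG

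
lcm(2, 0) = 0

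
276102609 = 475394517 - 199291908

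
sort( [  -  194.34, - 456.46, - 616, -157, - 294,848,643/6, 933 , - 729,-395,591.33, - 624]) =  [ - 729, - 624, - 616, - 456.46, - 395,  -  294, - 194.34, -157,643/6 , 591.33,848, 933]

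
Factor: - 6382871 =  - 11^2*17^1*29^1*107^1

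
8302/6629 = 1186/947 = 1.25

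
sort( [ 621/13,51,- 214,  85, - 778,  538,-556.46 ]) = [ - 778 , - 556.46, - 214 , 621/13, 51,85 , 538]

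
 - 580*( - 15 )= 8700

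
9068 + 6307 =15375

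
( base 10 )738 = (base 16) 2e2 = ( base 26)12A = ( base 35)L3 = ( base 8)1342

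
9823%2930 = 1033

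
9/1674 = 1/186 = 0.01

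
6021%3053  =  2968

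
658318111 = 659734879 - 1416768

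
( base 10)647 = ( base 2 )1010000111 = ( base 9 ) 788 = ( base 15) 2D2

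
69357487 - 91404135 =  - 22046648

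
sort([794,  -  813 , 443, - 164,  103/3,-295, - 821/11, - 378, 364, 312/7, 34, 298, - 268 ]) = [ - 813, - 378, - 295, - 268,-164, - 821/11, 34,103/3 , 312/7, 298, 364, 443, 794]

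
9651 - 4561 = 5090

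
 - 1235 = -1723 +488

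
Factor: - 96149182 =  - 2^1*41^1*601^1*1951^1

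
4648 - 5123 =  -475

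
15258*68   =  1037544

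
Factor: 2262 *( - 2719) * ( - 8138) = 50051776164=2^2 * 3^1*13^2*29^1*313^1*2719^1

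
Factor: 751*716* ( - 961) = -516745076  =  - 2^2*31^2 * 179^1*751^1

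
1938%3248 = 1938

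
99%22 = 11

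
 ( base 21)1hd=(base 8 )1453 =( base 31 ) q5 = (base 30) r1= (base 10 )811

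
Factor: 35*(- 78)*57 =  - 155610 = - 2^1*3^2*5^1 * 7^1*13^1*19^1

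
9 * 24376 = 219384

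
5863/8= 5863/8 =732.88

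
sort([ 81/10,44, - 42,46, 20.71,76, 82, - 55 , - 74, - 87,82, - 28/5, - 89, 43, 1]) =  [ - 89, - 87, - 74, - 55, - 42, - 28/5,  1, 81/10,20.71,43,44, 46,76, 82 , 82]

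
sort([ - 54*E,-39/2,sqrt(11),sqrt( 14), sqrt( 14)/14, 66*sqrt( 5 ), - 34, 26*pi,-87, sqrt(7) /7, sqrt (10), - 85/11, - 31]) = [  -  54  *E,-87,-34,-31, - 39/2 ,-85/11,sqrt(14) /14,sqrt( 7 )/7, sqrt(10 ), sqrt( 11 ), sqrt(14), 26*pi,66 * sqrt(5 ) ]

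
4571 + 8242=12813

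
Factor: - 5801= - 5801^1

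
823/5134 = 823/5134 = 0.16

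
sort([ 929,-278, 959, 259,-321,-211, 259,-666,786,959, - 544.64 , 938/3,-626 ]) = [ - 666,-626, - 544.64,-321,-278 ,-211,259,259,938/3,786,929,959,959 ] 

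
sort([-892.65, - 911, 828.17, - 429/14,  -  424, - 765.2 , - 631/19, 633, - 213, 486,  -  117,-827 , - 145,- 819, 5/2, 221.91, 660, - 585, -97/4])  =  [-911, - 892.65, - 827,  -  819, - 765.2,-585,- 424,-213, - 145 ,-117, - 631/19, - 429/14, - 97/4,5/2 , 221.91,486,633, 660,  828.17]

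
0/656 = 0 = 0.00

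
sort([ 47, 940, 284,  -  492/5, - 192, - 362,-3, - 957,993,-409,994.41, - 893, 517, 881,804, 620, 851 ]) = [ - 957, - 893, - 409,-362 ,-192, - 492/5, - 3,  47, 284, 517,620, 804,851, 881 , 940, 993, 994.41 ] 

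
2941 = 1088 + 1853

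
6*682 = 4092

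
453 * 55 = 24915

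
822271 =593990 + 228281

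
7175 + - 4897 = 2278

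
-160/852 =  - 1 +173/213 = -0.19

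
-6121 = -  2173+  -  3948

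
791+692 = 1483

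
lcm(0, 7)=0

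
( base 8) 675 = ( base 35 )CP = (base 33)DG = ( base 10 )445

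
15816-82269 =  - 66453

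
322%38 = 18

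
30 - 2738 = -2708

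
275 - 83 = 192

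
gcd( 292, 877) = 1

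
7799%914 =487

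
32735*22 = 720170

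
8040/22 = 4020/11  =  365.45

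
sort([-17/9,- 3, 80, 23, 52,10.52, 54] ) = [ - 3,-17/9, 10.52 , 23,52,54,80]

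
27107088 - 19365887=7741201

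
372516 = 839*444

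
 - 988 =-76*13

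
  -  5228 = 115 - 5343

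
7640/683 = 7640/683 = 11.19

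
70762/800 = 35381/400 = 88.45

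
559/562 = 559/562 = 0.99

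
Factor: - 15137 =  - 15137^1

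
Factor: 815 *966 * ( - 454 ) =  - 357429660=   - 2^2*3^1*5^1*7^1*23^1 * 163^1*227^1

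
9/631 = 9/631 = 0.01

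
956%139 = 122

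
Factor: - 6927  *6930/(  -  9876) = 2^(  -  1)*3^2*5^1*7^1*11^1*823^( - 1)*2309^1 = 8000685/1646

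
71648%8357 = 4792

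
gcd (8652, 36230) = 2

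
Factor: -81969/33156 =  - 2^( - 2)*3^( - 2)*89^1 = - 89/36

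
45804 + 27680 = 73484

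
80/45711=80/45711 = 0.00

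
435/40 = 10  +  7/8= 10.88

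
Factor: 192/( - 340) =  - 2^4*3^1*5^( - 1) * 17^( - 1) = -  48/85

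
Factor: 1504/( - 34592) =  - 1/23 = - 23^( -1) 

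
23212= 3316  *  7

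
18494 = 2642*7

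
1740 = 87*20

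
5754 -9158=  - 3404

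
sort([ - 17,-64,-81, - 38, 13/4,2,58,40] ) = [ - 81, - 64, - 38, - 17, 2,13/4,40,58]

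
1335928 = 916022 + 419906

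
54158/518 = 27079/259 = 104.55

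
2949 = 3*983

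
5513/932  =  5513/932 = 5.92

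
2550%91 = 2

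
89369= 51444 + 37925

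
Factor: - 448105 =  - 5^1 * 7^2*31^1*59^1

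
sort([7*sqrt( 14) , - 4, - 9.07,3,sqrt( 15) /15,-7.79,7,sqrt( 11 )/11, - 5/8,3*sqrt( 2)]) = [ - 9.07, - 7.79, - 4,-5/8,sqrt(15 )/15,sqrt( 11 )/11,3,3*sqrt (2) , 7,7*sqrt( 14 ) ]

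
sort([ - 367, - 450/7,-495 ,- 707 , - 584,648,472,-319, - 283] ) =[ - 707, - 584, - 495 ,  -  367, - 319, - 283,  -  450/7,472, 648] 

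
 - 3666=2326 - 5992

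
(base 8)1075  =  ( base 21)166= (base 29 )JM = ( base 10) 573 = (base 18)1DF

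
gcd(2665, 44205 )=5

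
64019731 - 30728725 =33291006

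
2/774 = 1/387 = 0.00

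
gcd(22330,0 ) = 22330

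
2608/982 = 2+ 322/491 =2.66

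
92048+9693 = 101741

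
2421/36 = 269/4=67.25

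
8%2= 0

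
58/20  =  29/10  =  2.90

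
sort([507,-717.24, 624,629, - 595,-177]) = [-717.24, - 595, - 177, 507, 624,629] 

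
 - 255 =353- 608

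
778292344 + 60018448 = 838310792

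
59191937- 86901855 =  - 27709918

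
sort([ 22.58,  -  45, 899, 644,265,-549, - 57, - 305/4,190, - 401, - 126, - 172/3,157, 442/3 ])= [ - 549, - 401, - 126, -305/4  ,-172/3,-57,  -  45, 22.58,442/3,157 , 190, 265, 644,899] 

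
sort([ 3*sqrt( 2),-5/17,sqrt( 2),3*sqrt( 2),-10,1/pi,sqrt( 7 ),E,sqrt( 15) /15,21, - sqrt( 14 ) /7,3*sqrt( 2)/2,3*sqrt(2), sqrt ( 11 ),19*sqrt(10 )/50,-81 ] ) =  [ - 81, - 10,-sqrt(14 )/7,-5/17, sqrt( 15) /15,1/pi,19*sqrt( 10)/50,sqrt( 2), 3*sqrt( 2) /2,sqrt (7 ),E,sqrt(11),3*sqrt(2 ),3*sqrt( 2), 3*sqrt( 2), 21 ] 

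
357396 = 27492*13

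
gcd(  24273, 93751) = 1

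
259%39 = 25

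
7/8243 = 7/8243 = 0.00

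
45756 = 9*5084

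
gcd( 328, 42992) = 8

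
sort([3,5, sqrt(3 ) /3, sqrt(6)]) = [sqrt( 3 ) /3, sqrt( 6 ),3 , 5]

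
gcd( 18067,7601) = 1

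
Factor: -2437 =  - 2437^1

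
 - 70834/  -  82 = 35417/41=863.83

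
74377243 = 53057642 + 21319601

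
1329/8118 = 443/2706  =  0.16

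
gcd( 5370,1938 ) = 6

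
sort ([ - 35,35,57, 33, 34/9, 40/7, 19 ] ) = [ - 35,34/9  ,  40/7, 19,33, 35,  57 ] 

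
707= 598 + 109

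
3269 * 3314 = 10833466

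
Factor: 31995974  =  2^1 * 251^1*63737^1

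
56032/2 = 28016 = 28016.00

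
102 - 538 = -436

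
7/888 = 7/888 = 0.01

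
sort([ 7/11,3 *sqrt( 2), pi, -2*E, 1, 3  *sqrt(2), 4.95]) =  [  -  2*E,7/11,1,  pi, 3*sqrt( 2),3*sqrt(2),  4.95] 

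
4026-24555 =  - 20529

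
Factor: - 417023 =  - 417023^1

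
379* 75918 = 28772922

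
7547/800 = 9+347/800 = 9.43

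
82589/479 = 172 + 201/479 = 172.42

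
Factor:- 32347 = -7^1 * 4621^1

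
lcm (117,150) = 5850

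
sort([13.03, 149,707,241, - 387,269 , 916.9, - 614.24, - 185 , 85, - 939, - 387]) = [ - 939,  -  614.24, - 387, - 387, - 185, 13.03, 85,  149, 241 , 269, 707, 916.9 ] 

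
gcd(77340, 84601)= 1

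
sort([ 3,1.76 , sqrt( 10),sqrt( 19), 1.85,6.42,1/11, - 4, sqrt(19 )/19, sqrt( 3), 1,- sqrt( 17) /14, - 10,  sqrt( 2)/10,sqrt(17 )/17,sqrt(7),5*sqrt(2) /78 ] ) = [ - 10, - 4, - sqrt( 17)/14, 5*sqrt( 2) /78,  1/11,  sqrt (2)/10,sqrt( 19 ) /19,sqrt(17)/17,1 , sqrt( 3),1.76,1.85,sqrt( 7), 3,sqrt( 10),  sqrt( 19 ), 6.42 ] 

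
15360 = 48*320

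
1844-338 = 1506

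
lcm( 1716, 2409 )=125268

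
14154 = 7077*2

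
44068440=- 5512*( - 7995 )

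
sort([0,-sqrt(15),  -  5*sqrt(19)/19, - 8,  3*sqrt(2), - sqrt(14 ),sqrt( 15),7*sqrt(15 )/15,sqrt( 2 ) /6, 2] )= [ - 8,-sqrt (15),-sqrt(14 ), - 5*sqrt( 19 )/19, 0, sqrt (2)/6,7*sqrt(15 ) /15, 2,sqrt(15 ),3*sqrt( 2) ]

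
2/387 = 2/387=0.01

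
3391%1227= 937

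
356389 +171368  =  527757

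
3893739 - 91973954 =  - 88080215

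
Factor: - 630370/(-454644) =2^(- 1)*3^(-2 ) *5^1*13^2*73^( - 1 )*173^( - 1)*373^1=315185/227322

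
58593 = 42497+16096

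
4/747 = 4/747 = 0.01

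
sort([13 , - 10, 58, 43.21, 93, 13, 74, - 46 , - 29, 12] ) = [- 46, - 29,-10, 12,13,  13, 43.21,58,74,93]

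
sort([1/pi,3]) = [1/pi,  3 ]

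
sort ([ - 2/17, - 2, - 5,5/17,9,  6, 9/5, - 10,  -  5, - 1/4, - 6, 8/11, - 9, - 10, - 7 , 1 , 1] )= [ - 10,-10, -9, - 7, - 6, - 5 , - 5, - 2, - 1/4, - 2/17, 5/17, 8/11,1, 1,9/5, 6, 9]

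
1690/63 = 26 +52/63 = 26.83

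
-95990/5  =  -19198= - 19198.00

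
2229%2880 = 2229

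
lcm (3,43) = 129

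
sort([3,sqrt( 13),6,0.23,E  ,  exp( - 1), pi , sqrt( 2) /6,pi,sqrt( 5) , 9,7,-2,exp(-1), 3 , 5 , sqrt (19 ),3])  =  [ - 2, 0.23, sqrt( 2)/6,exp(-1),exp( - 1), sqrt( 5) , E, 3, 3, 3, pi, pi, sqrt(13), sqrt( 19), 5, 6,7,9 ] 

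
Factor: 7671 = 3^1*2557^1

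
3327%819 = 51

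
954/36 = 53/2 = 26.50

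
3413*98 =334474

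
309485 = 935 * 331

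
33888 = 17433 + 16455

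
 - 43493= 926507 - 970000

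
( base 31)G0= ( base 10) 496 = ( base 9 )611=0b111110000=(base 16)1F0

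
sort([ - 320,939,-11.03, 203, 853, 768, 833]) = [- 320, - 11.03, 203, 768, 833, 853, 939]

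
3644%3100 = 544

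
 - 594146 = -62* 9583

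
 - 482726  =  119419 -602145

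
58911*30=1767330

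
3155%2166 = 989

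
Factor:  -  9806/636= - 4903/318 = - 2^( - 1 ) *3^( - 1 )*53^ ( - 1 )*4903^1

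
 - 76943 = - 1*76943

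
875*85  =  74375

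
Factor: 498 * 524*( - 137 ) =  - 2^3*3^1*83^1 * 131^1*137^1 = -  35750424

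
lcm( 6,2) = 6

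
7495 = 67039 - 59544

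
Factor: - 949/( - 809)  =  13^1*73^1 * 809^( - 1) 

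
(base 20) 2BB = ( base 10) 1031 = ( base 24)1in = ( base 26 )1dh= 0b10000000111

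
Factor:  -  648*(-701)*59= 2^3 * 3^4 * 59^1*701^1 = 26800632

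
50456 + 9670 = 60126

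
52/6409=4/493= 0.01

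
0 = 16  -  16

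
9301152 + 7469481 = 16770633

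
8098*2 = 16196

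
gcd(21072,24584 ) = 3512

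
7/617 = 7/617 = 0.01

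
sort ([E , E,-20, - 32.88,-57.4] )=[ - 57.4, - 32.88, -20 , E,E ]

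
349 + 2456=2805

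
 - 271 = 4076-4347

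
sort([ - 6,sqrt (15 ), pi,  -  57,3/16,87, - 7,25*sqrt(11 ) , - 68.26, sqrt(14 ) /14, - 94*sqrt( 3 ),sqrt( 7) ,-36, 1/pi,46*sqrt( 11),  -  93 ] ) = [- 94 * sqrt( 3), - 93,-68.26, - 57, - 36,-7,  -  6,3/16, sqrt(14)/14,1/pi,  sqrt(7), pi , sqrt( 15 ), 25*sqrt ( 11),87,46*sqrt(11 )]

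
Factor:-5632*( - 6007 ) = 2^9*11^1*6007^1 = 33831424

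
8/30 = 4/15 = 0.27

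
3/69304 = 3/69304 = 0.00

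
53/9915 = 53/9915 = 0.01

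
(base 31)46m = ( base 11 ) 3054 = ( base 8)7724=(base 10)4052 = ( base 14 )1696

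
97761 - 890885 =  - 793124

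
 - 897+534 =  - 363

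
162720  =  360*452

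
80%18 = 8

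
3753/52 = 3753/52 =72.17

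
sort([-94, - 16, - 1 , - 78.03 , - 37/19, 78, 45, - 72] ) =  [ - 94, - 78.03,-72, - 16 , - 37/19, - 1, 45, 78 ] 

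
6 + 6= 12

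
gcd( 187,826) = 1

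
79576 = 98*812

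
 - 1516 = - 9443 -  - 7927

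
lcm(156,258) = 6708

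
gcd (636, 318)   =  318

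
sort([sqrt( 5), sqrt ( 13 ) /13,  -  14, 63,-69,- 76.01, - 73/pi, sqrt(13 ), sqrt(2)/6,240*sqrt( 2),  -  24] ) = [- 76.01, - 69, - 24, - 73/pi, -14 , sqrt( 2 )/6,  sqrt ( 13)/13, sqrt( 5),sqrt( 13 ), 63, 240 * sqrt( 2 )]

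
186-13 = 173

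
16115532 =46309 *348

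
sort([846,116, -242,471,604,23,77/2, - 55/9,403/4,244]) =[ - 242, - 55/9,23,  77/2,403/4, 116,244, 471,604, 846 ] 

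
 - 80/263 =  - 80/263 = - 0.30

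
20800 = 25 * 832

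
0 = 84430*0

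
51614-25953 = 25661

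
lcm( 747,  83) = 747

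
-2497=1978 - 4475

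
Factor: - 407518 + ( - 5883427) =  - 6290945 =- 5^1*127^1*9907^1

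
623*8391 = 5227593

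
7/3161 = 7/3161  =  0.00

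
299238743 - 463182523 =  -163943780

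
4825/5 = 965 = 965.00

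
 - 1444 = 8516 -9960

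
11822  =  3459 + 8363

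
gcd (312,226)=2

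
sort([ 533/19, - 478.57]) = [- 478.57,533/19]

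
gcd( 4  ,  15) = 1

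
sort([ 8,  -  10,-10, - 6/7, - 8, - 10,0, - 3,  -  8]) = [ - 10, - 10, - 10, - 8, - 8, - 3 , - 6/7, 0,  8 ]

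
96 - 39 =57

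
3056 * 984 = 3007104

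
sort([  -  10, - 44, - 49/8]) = [  -  44, - 10, -49/8 ]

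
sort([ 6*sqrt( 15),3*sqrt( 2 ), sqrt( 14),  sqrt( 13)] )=[sqrt( 13), sqrt(14),3*sqrt(2 ),6*sqrt(15)] 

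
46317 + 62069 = 108386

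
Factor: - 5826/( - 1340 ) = 2^( - 1)*3^1 * 5^( - 1 )*  67^( - 1) *971^1= 2913/670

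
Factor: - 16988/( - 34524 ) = 3^( - 2 )*7^(-1 )*31^1 =31/63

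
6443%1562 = 195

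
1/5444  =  1/5444 = 0.00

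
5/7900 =1/1580 = 0.00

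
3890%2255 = 1635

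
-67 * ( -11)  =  737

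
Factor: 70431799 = 17^1*4143047^1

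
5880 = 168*35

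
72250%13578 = 4360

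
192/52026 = 32/8671 =0.00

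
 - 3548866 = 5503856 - 9052722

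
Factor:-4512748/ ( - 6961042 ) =2256374/3480521 = 2^1*11^( - 1 )*23^(-1 )*29^1 * 13757^( - 1 ) *38903^1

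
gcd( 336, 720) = 48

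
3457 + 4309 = 7766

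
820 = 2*410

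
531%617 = 531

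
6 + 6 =12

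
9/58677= 3/19559 = 0.00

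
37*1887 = 69819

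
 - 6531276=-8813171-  - 2281895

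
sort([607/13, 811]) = [607/13, 811]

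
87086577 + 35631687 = 122718264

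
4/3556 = 1/889 = 0.00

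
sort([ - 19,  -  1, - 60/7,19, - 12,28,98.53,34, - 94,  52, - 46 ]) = [ - 94 , - 46 , - 19, - 12, - 60/7, - 1, 19,28, 34,52,98.53 ] 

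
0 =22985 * 0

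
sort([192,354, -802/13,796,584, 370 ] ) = [ - 802/13, 192,354, 370, 584, 796]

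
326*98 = 31948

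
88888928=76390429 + 12498499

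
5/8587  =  5/8587  =  0.00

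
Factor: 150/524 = 75/262 = 2^(- 1)*3^1*5^2*131^( - 1) 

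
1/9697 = 1/9697=0.00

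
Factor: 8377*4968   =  2^3*3^3 * 23^1*8377^1  =  41616936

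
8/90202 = 4/45101=0.00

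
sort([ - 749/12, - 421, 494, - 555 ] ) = [-555, - 421, - 749/12, 494] 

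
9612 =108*89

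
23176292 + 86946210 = 110122502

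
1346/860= 673/430 = 1.57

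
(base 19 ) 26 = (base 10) 44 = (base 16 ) 2C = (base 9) 48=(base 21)22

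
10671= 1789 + 8882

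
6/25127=6/25127=0.00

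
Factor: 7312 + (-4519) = 3^1 *7^2*19^1= 2793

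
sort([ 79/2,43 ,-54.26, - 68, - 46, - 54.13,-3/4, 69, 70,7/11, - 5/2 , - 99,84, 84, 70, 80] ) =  [  -  99, - 68,-54.26,-54.13 ,-46, - 5/2, - 3/4,7/11, 79/2,43, 69,70,  70,80, 84, 84]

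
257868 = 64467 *4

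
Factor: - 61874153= - 11^1*313^1*17971^1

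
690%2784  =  690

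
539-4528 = - 3989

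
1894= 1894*1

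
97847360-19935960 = 77911400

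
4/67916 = 1/16979 = 0.00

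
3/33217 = 3/33217  =  0.00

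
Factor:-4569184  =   - 2^5* 142787^1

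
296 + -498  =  -202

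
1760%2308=1760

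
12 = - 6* ( - 2 )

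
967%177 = 82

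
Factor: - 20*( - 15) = 300 = 2^2*3^1 * 5^2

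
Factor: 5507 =5507^1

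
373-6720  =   - 6347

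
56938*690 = 39287220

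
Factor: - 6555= -3^1*5^1*19^1*23^1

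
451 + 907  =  1358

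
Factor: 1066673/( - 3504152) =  - 2^( - 3 ) * 37^1  *  127^1*227^1*647^( - 1)*677^(-1 ) 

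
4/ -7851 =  - 1 + 7847/7851 = - 0.00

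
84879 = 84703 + 176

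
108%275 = 108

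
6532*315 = 2057580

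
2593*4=10372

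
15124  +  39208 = 54332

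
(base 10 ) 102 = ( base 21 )4I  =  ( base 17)60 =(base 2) 1100110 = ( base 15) 6c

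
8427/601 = 14 +13/601 = 14.02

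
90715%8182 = 713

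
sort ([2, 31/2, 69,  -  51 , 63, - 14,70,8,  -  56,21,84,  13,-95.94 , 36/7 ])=[-95.94, - 56, - 51,  -  14 , 2, 36/7,8,13,31/2, 21, 63, 69,70,84]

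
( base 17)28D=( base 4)23113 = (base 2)1011010111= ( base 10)727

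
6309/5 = 6309/5= 1261.80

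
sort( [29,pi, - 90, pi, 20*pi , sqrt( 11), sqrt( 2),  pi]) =[ - 90, sqrt (2), pi, pi,  pi,sqrt(11),  29,20*pi]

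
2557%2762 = 2557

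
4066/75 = 4066/75 = 54.21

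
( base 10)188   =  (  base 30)68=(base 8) 274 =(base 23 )84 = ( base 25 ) 7d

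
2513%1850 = 663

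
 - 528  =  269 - 797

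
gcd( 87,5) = 1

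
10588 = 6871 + 3717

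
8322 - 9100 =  - 778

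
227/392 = 227/392 = 0.58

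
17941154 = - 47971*(-374)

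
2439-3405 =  - 966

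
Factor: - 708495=  -  3^1*5^1*149^1 * 317^1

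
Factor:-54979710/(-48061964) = 27489855/24030982 = 2^( - 1)* 3^1*5^1*37^(  -  1)*324743^( - 1)*1832657^1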